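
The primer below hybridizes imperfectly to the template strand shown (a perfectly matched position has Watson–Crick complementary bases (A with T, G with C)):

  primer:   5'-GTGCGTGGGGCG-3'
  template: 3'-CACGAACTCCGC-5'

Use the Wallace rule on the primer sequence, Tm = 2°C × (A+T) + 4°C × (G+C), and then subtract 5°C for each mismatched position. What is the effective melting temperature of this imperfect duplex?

34°C

Primer base counts: A=0, T=2, G=8, C=2 → A+T=2, G+C=10
Perfect-match Tm = 2(2) + 4(10) = 4 + 40 = 44°C
Mismatches (positions where the bases are not complementary): 2 (at positions 5, 8)
Effective Tm = 44 − 2×5 = 44 − 10 = 34°C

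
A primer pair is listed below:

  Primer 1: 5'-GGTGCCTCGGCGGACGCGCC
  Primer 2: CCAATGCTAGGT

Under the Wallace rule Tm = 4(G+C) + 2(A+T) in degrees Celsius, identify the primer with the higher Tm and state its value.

Primer 1: A+T=3, G+C=17 → Tm = 2(3)+4(17) = 74°C
Primer 2: A+T=6, G+C=6 → Tm = 2(6)+4(6) = 36°C
74°C vs 36°C → primer 1 is higher.

Primer 1, 74°C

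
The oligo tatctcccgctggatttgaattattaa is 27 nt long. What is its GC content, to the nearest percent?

Scanning the sequence gives C=5, A=7, T=11, G=4.
G+C = 4 + 5 = 9 out of 27 bases
%GC = 9/27 × 100 = 33.33% ≈ 33%

33%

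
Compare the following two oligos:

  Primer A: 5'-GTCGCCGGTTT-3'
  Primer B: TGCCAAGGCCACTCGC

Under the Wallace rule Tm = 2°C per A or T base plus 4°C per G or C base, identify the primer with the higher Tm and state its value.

Primer A: A+T=4, G+C=7 → Tm = 2(4)+4(7) = 36°C
Primer B: A+T=5, G+C=11 → Tm = 2(5)+4(11) = 54°C
36°C vs 54°C → primer B is higher.

Primer B, 54°C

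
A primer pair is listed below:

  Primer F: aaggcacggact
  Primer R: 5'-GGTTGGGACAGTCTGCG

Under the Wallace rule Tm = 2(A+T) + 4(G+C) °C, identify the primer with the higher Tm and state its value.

Primer F: A+T=5, G+C=7 → Tm = 2(5)+4(7) = 38°C
Primer R: A+T=6, G+C=11 → Tm = 2(6)+4(11) = 56°C
38°C vs 56°C → primer R is higher.

Primer R, 56°C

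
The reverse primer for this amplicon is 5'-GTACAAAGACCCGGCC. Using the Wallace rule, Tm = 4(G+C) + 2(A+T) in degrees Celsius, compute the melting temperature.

52°C

Scanning the sequence gives G=4, C=6, A=5, T=1.
A+T = 6, G+C = 10
Tm = 2×6 + 4×10 = 52°C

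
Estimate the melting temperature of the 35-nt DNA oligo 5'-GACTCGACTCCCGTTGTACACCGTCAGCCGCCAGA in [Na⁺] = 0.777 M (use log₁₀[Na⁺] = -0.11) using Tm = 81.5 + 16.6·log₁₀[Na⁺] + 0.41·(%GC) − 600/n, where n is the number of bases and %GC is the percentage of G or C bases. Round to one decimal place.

88.3°C

Length n = 35. Base counts: T=6, G=8, A=7, C=14
G+C = 22, so %GC = 22/35 × 100 = 62.857%
Salt term: 16.6 × (-0.11) = -1.826
GC term: 0.41 × 62.857 = 25.771; length term: −600/35 = −17.143
Tm = 81.5 + (-1.826) + 25.771 − 17.143 = 88.302 → 88.3°C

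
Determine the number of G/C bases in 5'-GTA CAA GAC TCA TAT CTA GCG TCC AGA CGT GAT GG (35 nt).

17

T=8, G=9, A=10, C=8
Total G or C: 9 + 8 = 17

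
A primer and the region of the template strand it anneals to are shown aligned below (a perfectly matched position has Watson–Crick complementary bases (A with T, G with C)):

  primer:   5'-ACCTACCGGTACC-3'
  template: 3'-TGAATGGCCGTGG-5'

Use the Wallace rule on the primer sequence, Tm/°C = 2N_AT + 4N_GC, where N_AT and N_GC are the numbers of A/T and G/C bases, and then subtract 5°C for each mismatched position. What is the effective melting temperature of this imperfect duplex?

32°C

Primer base counts: A=3, T=2, G=2, C=6 → A+T=5, G+C=8
Perfect-match Tm = 2(5) + 4(8) = 10 + 32 = 42°C
Mismatches (positions where the bases are not complementary): 2 (at positions 3, 10)
Effective Tm = 42 − 2×5 = 42 − 10 = 32°C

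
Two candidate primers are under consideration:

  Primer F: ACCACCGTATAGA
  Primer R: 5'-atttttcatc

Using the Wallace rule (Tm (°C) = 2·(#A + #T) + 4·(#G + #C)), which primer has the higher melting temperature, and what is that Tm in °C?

Primer F: A+T=7, G+C=6 → Tm = 2(7)+4(6) = 38°C
Primer R: A+T=8, G+C=2 → Tm = 2(8)+4(2) = 24°C
38°C vs 24°C → primer F is higher.

Primer F, 38°C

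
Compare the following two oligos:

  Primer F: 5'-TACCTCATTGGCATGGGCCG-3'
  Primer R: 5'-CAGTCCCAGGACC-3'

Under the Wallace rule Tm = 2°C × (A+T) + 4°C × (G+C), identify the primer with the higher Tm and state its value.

Primer F, 64°C

Primer F: A+T=8, G+C=12 → Tm = 2(8)+4(12) = 64°C
Primer R: A+T=4, G+C=9 → Tm = 2(4)+4(9) = 44°C
64°C vs 44°C → primer F is higher.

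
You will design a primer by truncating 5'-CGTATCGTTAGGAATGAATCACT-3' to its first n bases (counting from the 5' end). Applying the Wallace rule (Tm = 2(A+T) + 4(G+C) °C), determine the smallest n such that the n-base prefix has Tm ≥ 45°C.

First 15 bases: CGTATCGTTAGGAAT → Tm = 42°C (< 45°C)
First 16 bases: CGTATCGTTAGGAATG → Tm = 46°C (≥ 45°C)
Each additional base adds 2°C (A/T) or 4°C (G/C), so Tm is non-decreasing in n; n = 16 is the first length to reach 45°C.

n = 16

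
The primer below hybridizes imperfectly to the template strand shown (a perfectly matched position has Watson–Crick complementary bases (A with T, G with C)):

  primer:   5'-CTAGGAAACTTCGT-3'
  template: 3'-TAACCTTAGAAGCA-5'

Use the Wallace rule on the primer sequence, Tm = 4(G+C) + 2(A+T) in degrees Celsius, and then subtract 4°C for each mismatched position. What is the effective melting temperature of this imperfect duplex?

28°C

Primer base counts: A=4, T=4, G=3, C=3 → A+T=8, G+C=6
Perfect-match Tm = 2(8) + 4(6) = 16 + 24 = 40°C
Mismatches (positions where the bases are not complementary): 3 (at positions 1, 3, 8)
Effective Tm = 40 − 3×4 = 40 − 12 = 28°C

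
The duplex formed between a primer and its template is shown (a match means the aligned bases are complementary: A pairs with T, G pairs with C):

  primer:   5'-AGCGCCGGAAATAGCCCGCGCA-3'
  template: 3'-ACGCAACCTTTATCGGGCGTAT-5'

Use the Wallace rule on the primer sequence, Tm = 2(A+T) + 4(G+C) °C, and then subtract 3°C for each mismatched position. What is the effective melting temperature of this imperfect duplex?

59°C

Primer base counts: A=6, T=1, G=7, C=8 → A+T=7, G+C=15
Perfect-match Tm = 2(7) + 4(15) = 14 + 60 = 74°C
Mismatches (positions where the bases are not complementary): 5 (at positions 1, 5, 6, 20, 21)
Effective Tm = 74 − 5×3 = 74 − 15 = 59°C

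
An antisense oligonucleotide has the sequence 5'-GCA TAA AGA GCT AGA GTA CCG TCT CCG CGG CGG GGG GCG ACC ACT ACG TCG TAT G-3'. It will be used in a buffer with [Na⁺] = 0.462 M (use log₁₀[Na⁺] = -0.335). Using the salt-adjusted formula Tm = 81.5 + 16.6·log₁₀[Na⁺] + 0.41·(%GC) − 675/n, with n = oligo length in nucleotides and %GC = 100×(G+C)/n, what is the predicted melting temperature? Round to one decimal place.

89.0°C

Length n = 55. Scanning the sequence gives T=9, C=15, G=19, A=12.
G+C = 34, so %GC = 34/55 × 100 = 61.818%
Salt term: 16.6 × (-0.335) = -5.561
GC term: 0.41 × 61.818 = 25.345; length term: −675/55 = −12.273
Tm = 81.5 + (-5.561) + 25.345 − 12.273 = 89.011 → 89.0°C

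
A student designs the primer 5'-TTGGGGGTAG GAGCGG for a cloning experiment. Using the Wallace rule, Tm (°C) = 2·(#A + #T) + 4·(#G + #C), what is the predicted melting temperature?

Base counts: A=2, T=3, C=1, G=10
AT pairs contribute 5, GC pairs contribute 11.
Tm = 2(5) + 4(11) = 10 + 44 = 54°C

54°C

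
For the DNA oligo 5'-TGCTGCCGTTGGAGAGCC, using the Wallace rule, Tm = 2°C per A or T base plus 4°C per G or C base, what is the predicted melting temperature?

60°C

Scanning the sequence gives A=2, T=4, C=5, G=7.
AT pairs contribute 6, GC pairs contribute 12.
Tm = 2×6 + 4×12 = 60°C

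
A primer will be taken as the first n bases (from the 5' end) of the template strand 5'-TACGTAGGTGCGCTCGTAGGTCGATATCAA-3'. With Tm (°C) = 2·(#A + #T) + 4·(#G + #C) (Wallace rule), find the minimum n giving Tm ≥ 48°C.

n = 15

First 14 bases: TACGTAGGTGCGCT → Tm = 44°C (< 48°C)
First 15 bases: TACGTAGGTGCGCTC → Tm = 48°C (≥ 48°C)
Since every base adds ≥2°C, Tm only increases with n, so the threshold is first crossed at n = 15.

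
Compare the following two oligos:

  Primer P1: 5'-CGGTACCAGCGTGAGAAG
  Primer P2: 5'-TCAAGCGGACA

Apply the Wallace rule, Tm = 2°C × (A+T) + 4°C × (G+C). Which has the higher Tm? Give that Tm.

Primer P1, 58°C

Primer P1: A+T=7, G+C=11 → Tm = 2(7)+4(11) = 58°C
Primer P2: A+T=5, G+C=6 → Tm = 2(5)+4(6) = 34°C
58°C vs 34°C → primer P1 is higher.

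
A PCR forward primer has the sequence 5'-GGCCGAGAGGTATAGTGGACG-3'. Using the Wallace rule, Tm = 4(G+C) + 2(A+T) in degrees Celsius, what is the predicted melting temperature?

68°C

Scanning the sequence gives A=5, T=3, C=3, G=10.
So N_AT = 8 and N_GC = 13.
Tm = 2(8) + 4(13) = 16 + 52 = 68°C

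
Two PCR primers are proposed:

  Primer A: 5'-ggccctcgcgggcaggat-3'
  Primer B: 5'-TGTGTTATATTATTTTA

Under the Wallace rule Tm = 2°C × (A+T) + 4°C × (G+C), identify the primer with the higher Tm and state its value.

Primer A: A+T=4, G+C=14 → Tm = 2(4)+4(14) = 64°C
Primer B: A+T=15, G+C=2 → Tm = 2(15)+4(2) = 38°C
64°C vs 38°C → primer A is higher.

Primer A, 64°C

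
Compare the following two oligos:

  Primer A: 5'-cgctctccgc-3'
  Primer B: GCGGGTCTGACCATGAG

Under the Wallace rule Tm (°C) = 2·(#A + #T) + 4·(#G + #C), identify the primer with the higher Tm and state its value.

Primer B, 56°C

Primer A: A+T=2, G+C=8 → Tm = 2(2)+4(8) = 36°C
Primer B: A+T=6, G+C=11 → Tm = 2(6)+4(11) = 56°C
36°C vs 56°C → primer B is higher.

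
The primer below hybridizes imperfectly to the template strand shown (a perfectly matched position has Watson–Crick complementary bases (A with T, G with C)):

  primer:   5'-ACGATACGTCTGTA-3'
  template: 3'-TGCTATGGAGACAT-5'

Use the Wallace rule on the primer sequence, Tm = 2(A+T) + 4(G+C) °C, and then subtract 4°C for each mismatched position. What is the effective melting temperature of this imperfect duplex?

36°C

Primer base counts: A=4, T=4, G=3, C=3 → A+T=8, G+C=6
Perfect-match Tm = 2(8) + 4(6) = 16 + 24 = 40°C
Mismatches (positions where the bases are not complementary): 1 (at position 8)
Effective Tm = 40 − 1×4 = 40 − 4 = 36°C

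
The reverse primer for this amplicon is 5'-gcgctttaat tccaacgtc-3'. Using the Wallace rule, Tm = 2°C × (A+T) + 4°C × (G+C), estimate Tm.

56°C

Base counts: T=6, A=4, C=6, G=3
AT pairs contribute 10, GC pairs contribute 9.
Tm = 2(10) + 4(9) = 20 + 36 = 56°C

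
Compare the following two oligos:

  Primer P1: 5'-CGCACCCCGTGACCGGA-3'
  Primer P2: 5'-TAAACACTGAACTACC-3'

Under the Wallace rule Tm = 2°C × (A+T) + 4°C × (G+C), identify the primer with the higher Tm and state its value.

Primer P1: A+T=4, G+C=13 → Tm = 2(4)+4(13) = 60°C
Primer P2: A+T=10, G+C=6 → Tm = 2(10)+4(6) = 44°C
60°C vs 44°C → primer P1 is higher.

Primer P1, 60°C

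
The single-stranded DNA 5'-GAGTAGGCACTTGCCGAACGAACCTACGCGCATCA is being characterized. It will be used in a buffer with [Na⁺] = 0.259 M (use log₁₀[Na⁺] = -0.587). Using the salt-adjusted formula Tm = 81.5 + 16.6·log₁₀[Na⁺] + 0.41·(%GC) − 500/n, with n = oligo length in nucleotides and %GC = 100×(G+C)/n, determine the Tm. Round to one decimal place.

80.9°C

Length n = 35. Counting bases: T=5, C=11, G=9, A=10
G+C = 20, so %GC = 20/35 × 100 = 57.143%
Salt term: 16.6 × (-0.587) = -9.744
GC term: 0.41 × 57.143 = 23.429; length term: −500/35 = −14.286
Tm = 81.5 + (-9.744) + 23.429 − 14.286 = 80.899 → 80.9°C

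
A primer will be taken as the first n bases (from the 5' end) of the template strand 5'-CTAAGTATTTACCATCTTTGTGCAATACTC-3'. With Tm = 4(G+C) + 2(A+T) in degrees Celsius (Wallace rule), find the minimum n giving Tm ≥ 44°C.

n = 17

First 16 bases: CTAAGTATTTACCATC → Tm = 42°C (< 44°C)
First 17 bases: CTAAGTATTTACCATCT → Tm = 44°C (≥ 44°C)
Since every base adds ≥2°C, Tm only increases with n, so the threshold is first crossed at n = 17.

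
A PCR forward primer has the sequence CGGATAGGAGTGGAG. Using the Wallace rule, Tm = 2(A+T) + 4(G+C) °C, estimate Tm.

Scanning the sequence gives G=8, A=4, C=1, T=2.
So N_AT = 6 and N_GC = 9.
Tm = 4·9 + 2·6 = 36 + 12 = 48°C

48°C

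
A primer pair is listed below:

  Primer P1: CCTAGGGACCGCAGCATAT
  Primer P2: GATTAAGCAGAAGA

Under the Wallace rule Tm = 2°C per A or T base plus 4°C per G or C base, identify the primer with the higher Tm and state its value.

Primer P1, 60°C

Primer P1: A+T=8, G+C=11 → Tm = 2(8)+4(11) = 60°C
Primer P2: A+T=9, G+C=5 → Tm = 2(9)+4(5) = 38°C
60°C vs 38°C → primer P1 is higher.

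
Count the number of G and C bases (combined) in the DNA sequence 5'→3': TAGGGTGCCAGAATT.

Scanning the sequence gives G=5, A=4, C=2, T=4.
G+C = 5 + 2 = 7

7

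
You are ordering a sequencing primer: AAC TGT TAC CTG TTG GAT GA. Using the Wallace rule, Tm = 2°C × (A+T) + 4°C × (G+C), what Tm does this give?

56°C

Base counts: T=7, G=5, A=5, C=3
So N_AT = 12 and N_GC = 8.
Tm = 4·8 + 2·12 = 32 + 24 = 56°C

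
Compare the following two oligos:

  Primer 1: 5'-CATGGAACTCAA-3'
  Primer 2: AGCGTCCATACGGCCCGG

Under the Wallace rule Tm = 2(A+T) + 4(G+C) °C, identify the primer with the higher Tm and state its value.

Primer 1: A+T=7, G+C=5 → Tm = 2(7)+4(5) = 34°C
Primer 2: A+T=5, G+C=13 → Tm = 2(5)+4(13) = 62°C
34°C vs 62°C → primer 2 is higher.

Primer 2, 62°C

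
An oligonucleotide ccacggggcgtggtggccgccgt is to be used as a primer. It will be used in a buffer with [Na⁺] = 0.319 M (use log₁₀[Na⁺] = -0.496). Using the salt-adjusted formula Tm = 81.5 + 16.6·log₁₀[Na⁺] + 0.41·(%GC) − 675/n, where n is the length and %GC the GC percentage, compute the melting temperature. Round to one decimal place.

Length n = 23. T=3, A=1, C=8, G=11
G+C = 19, so %GC = 19/23 × 100 = 82.609%
Salt term: 16.6 × (-0.496) = -8.234
GC term: 0.41 × 82.609 = 33.87; length term: −675/23 = −29.348
Tm = 81.5 + (-8.234) + 33.87 − 29.348 = 77.788 → 77.8°C

77.8°C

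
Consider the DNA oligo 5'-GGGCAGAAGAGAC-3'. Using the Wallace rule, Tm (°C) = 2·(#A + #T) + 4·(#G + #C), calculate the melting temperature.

42°C

Base counts: A=5, C=2, G=6, T=0
A+T = 5, G+C = 8
Tm = 2×5 + 4×8 = 42°C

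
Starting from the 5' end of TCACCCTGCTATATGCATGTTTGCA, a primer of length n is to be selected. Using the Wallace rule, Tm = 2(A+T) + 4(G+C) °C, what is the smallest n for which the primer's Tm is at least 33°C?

n = 11

First 10 bases: TCACCCTGCT → Tm = 32°C (< 33°C)
First 11 bases: TCACCCTGCTA → Tm = 34°C (≥ 33°C)
Each additional base adds 2°C (A/T) or 4°C (G/C), so Tm is non-decreasing in n; n = 11 is the first length to reach 33°C.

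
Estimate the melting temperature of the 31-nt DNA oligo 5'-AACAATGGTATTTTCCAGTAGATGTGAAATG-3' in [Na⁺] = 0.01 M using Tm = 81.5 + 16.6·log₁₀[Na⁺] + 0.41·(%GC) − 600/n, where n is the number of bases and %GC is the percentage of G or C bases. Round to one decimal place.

42.2°C

Length n = 31. G=7, A=11, T=10, C=3
G+C = 10, so %GC = 10/31 × 100 = 32.258%
Salt term: 16.6 × (-2) = -33.2
GC term: 0.41 × 32.258 = 13.226; length term: −600/31 = −19.355
Tm = 81.5 + (-33.2) + 13.226 − 19.355 = 42.171 → 42.2°C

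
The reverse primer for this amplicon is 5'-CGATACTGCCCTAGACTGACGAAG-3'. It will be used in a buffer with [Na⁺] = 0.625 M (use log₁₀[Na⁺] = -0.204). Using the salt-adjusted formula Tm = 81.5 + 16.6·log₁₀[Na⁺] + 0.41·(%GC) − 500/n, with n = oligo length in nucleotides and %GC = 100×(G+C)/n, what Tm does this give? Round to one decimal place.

79.5°C

Length n = 24. Counting bases: C=7, T=4, G=6, A=7
G+C = 13, so %GC = 13/24 × 100 = 54.167%
Salt term: 16.6 × (-0.204) = -3.386
GC term: 0.41 × 54.167 = 22.208; length term: −500/24 = −20.833
Tm = 81.5 + (-3.386) + 22.208 − 20.833 = 79.489 → 79.5°C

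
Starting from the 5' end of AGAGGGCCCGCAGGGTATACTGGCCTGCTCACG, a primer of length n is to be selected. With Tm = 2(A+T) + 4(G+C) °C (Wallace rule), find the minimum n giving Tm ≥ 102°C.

n = 31

First 30 bases: AGAGGGCCCGCAGGGTATACTGGCCTGCTC → Tm = 100°C (< 102°C)
First 31 bases: AGAGGGCCCGCAGGGTATACTGGCCTGCTCA → Tm = 102°C (≥ 102°C)
Since every base adds ≥2°C, Tm only increases with n, so the threshold is first crossed at n = 31.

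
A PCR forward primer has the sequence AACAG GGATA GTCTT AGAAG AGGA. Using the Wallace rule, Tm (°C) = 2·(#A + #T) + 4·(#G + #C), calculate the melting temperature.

68°C

Counting bases: A=10, C=2, G=8, T=4
AT pairs contribute 14, GC pairs contribute 10.
Tm = 2(14) + 4(10) = 28 + 40 = 68°C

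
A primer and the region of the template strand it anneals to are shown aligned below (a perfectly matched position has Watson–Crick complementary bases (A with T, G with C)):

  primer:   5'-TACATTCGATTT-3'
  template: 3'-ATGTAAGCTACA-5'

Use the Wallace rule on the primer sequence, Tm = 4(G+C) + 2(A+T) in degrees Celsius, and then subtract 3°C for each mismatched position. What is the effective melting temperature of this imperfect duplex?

Primer base counts: A=3, T=6, G=1, C=2 → A+T=9, G+C=3
Perfect-match Tm = 2(9) + 4(3) = 18 + 12 = 30°C
Mismatches (positions where the bases are not complementary): 1 (at position 11)
Effective Tm = 30 − 1×3 = 30 − 3 = 27°C

27°C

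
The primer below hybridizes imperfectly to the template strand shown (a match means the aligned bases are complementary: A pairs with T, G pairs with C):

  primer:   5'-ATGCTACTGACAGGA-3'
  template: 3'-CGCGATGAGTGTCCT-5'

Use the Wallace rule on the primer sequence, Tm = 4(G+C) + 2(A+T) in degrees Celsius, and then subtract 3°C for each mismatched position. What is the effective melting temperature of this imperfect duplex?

Primer base counts: A=5, T=3, G=4, C=3 → A+T=8, G+C=7
Perfect-match Tm = 2(8) + 4(7) = 16 + 28 = 44°C
Mismatches (positions where the bases are not complementary): 3 (at positions 1, 2, 9)
Effective Tm = 44 − 3×3 = 44 − 9 = 35°C

35°C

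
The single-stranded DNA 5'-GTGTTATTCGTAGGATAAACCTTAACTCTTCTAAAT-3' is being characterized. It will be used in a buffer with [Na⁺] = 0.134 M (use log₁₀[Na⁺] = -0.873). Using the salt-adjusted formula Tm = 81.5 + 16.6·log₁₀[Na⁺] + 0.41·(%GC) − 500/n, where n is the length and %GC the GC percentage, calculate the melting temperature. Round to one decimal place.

Length n = 36. Base counts: T=14, A=11, C=6, G=5
G+C = 11, so %GC = 11/36 × 100 = 30.556%
Salt term: 16.6 × (-0.873) = -14.492
GC term: 0.41 × 30.556 = 12.528; length term: −500/36 = −13.889
Tm = 81.5 + (-14.492) + 12.528 − 13.889 = 65.647 → 65.6°C

65.6°C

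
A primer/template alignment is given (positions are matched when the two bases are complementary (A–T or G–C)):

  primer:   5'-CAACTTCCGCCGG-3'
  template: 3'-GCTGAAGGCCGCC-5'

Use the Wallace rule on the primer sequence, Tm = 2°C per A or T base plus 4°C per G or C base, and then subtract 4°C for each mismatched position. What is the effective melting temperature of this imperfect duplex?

36°C

Primer base counts: A=2, T=2, G=3, C=6 → A+T=4, G+C=9
Perfect-match Tm = 2(4) + 4(9) = 8 + 36 = 44°C
Mismatches (positions where the bases are not complementary): 2 (at positions 2, 10)
Effective Tm = 44 − 2×4 = 44 − 8 = 36°C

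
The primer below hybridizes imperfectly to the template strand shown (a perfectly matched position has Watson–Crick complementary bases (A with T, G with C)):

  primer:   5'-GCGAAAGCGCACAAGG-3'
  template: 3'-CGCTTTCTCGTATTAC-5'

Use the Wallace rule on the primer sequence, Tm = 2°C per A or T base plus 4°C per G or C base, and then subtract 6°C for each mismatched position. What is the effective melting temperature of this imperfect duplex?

34°C

Primer base counts: A=6, T=0, G=6, C=4 → A+T=6, G+C=10
Perfect-match Tm = 2(6) + 4(10) = 12 + 40 = 52°C
Mismatches (positions where the bases are not complementary): 3 (at positions 8, 12, 15)
Effective Tm = 52 − 3×6 = 52 − 18 = 34°C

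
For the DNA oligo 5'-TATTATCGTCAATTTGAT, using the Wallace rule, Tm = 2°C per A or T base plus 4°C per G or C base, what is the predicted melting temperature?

A=5, C=2, G=2, T=9
A+T = 14, G+C = 4
Tm = 4·4 + 2·14 = 16 + 28 = 44°C

44°C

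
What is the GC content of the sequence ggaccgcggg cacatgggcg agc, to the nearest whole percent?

78%

Base counts: G=11, T=1, A=4, C=7
G+C = 11 + 7 = 18 out of 23 bases
%GC = 18/23 × 100 = 78.26% ≈ 78%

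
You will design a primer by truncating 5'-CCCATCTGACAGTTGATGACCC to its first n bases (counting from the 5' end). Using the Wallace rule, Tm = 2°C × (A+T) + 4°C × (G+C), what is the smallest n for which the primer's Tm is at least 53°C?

First 17 bases: CCCATCTGACAGTTGAT → Tm = 50°C (< 53°C)
First 18 bases: CCCATCTGACAGTTGATG → Tm = 54°C (≥ 53°C)
Each additional base adds 2°C (A/T) or 4°C (G/C), so Tm is non-decreasing in n; n = 18 is the first length to reach 53°C.

n = 18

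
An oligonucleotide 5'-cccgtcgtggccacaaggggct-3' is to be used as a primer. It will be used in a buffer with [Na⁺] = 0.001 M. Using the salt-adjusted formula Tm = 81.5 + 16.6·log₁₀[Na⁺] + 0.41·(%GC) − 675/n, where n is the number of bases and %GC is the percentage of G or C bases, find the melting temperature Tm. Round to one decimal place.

Length n = 22. A=3, G=8, T=3, C=8
G+C = 16, so %GC = 16/22 × 100 = 72.727%
Salt term: 16.6 × (-3) = -49.8
GC term: 0.41 × 72.727 = 29.818; length term: −675/22 = −30.682
Tm = 81.5 + (-49.8) + 29.818 − 30.682 = 30.836 → 30.8°C

30.8°C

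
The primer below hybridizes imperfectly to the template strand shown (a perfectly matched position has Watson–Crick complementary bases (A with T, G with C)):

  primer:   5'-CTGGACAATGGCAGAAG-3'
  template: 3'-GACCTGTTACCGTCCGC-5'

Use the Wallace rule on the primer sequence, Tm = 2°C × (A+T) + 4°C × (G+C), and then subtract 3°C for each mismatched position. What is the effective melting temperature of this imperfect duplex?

46°C

Primer base counts: A=6, T=2, G=6, C=3 → A+T=8, G+C=9
Perfect-match Tm = 2(8) + 4(9) = 16 + 36 = 52°C
Mismatches (positions where the bases are not complementary): 2 (at positions 15, 16)
Effective Tm = 52 − 2×3 = 52 − 6 = 46°C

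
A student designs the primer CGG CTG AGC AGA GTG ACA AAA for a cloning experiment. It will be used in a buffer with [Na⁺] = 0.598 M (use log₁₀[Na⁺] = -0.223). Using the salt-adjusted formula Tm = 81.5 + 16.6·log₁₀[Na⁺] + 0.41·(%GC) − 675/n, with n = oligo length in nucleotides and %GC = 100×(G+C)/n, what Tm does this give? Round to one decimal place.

Length n = 21. A=8, G=7, T=2, C=4
G+C = 11, so %GC = 11/21 × 100 = 52.381%
Salt term: 16.6 × (-0.223) = -3.702
GC term: 0.41 × 52.381 = 21.476; length term: −675/21 = −32.143
Tm = 81.5 + (-3.702) + 21.476 − 32.143 = 67.131 → 67.1°C

67.1°C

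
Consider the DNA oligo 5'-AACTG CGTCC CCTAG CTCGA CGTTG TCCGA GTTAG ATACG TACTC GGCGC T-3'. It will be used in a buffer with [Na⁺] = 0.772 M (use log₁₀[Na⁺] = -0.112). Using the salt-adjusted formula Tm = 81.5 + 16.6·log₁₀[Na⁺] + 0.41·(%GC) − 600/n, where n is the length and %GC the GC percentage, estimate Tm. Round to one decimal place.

Length n = 51. T=13, G=13, C=16, A=9
G+C = 29, so %GC = 29/51 × 100 = 56.863%
Salt term: 16.6 × (-0.112) = -1.859
GC term: 0.41 × 56.863 = 23.314; length term: −600/51 = −11.765
Tm = 81.5 + (-1.859) + 23.314 − 11.765 = 91.19 → 91.2°C

91.2°C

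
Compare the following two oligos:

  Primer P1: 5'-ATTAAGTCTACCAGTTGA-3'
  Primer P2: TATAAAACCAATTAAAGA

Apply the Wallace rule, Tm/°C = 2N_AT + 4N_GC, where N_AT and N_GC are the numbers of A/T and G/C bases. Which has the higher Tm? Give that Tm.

Primer P1, 48°C

Primer P1: A+T=12, G+C=6 → Tm = 2(12)+4(6) = 48°C
Primer P2: A+T=15, G+C=3 → Tm = 2(15)+4(3) = 42°C
48°C vs 42°C → primer P1 is higher.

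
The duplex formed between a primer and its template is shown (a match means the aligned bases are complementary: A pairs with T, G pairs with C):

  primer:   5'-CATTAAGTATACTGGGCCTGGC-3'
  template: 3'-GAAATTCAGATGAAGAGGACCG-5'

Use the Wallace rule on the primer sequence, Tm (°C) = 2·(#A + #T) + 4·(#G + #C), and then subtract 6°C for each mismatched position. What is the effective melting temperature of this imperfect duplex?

Primer base counts: A=5, T=6, G=6, C=5 → A+T=11, G+C=11
Perfect-match Tm = 2(11) + 4(11) = 22 + 44 = 66°C
Mismatches (positions where the bases are not complementary): 5 (at positions 2, 9, 14, 15, 16)
Effective Tm = 66 − 5×6 = 66 − 30 = 36°C

36°C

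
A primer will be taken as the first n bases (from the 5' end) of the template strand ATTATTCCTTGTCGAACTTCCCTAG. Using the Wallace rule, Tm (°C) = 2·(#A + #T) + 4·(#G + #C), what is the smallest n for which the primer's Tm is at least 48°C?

n = 18

First 17 bases: ATTATTCCTTGTCGAAC → Tm = 46°C (< 48°C)
First 18 bases: ATTATTCCTTGTCGAACT → Tm = 48°C (≥ 48°C)
Each additional base adds 2°C (A/T) or 4°C (G/C), so Tm is non-decreasing in n; n = 18 is the first length to reach 48°C.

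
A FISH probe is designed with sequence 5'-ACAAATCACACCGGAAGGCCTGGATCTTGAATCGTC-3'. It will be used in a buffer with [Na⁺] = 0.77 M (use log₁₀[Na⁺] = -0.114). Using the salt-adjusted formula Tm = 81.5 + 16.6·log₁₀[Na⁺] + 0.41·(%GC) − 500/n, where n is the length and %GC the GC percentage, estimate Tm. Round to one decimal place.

Length n = 36. Base counts: G=8, A=11, T=7, C=10
G+C = 18, so %GC = 18/36 × 100 = 50%
Salt term: 16.6 × (-0.114) = -1.892
GC term: 0.41 × 50 = 20.5; length term: −500/36 = −13.889
Tm = 81.5 + (-1.892) + 20.5 − 13.889 = 86.219 → 86.2°C

86.2°C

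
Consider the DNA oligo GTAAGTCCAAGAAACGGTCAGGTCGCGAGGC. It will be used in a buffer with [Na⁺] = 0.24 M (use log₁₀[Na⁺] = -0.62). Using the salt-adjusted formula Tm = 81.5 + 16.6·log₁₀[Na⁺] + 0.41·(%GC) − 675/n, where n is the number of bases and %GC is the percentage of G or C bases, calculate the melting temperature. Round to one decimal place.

73.2°C

Length n = 31. C=7, A=9, G=11, T=4
G+C = 18, so %GC = 18/31 × 100 = 58.065%
Salt term: 16.6 × (-0.62) = -10.292
GC term: 0.41 × 58.065 = 23.807; length term: −675/31 = −21.774
Tm = 81.5 + (-10.292) + 23.807 − 21.774 = 73.241 → 73.2°C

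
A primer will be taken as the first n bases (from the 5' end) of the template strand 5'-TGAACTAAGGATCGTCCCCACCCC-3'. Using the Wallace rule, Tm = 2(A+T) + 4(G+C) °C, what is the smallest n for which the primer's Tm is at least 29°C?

First 10 bases: TGAACTAAGG → Tm = 28°C (< 29°C)
First 11 bases: TGAACTAAGGA → Tm = 30°C (≥ 29°C)
Each additional base adds 2°C (A/T) or 4°C (G/C), so Tm is non-decreasing in n; n = 11 is the first length to reach 29°C.

n = 11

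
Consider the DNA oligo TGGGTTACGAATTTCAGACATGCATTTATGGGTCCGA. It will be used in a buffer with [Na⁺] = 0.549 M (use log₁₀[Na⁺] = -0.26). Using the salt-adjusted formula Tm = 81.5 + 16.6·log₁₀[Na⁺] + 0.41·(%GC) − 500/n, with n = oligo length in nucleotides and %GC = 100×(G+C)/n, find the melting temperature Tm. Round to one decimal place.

81.4°C

Length n = 37. Counting bases: T=12, C=6, A=9, G=10
G+C = 16, so %GC = 16/37 × 100 = 43.243%
Salt term: 16.6 × (-0.26) = -4.316
GC term: 0.41 × 43.243 = 17.73; length term: −500/37 = −13.514
Tm = 81.5 + (-4.316) + 17.73 − 13.514 = 81.4 → 81.4°C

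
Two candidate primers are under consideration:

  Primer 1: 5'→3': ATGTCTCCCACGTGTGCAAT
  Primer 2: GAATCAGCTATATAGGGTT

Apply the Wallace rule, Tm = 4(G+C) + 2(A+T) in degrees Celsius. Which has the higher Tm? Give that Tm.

Primer 1, 60°C

Primer 1: A+T=10, G+C=10 → Tm = 2(10)+4(10) = 60°C
Primer 2: A+T=12, G+C=7 → Tm = 2(12)+4(7) = 52°C
60°C vs 52°C → primer 1 is higher.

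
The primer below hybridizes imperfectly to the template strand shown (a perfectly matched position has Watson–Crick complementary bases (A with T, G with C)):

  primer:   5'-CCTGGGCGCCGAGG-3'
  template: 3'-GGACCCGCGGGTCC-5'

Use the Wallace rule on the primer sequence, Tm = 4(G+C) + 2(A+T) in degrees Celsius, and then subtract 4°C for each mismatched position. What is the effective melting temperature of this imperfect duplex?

Primer base counts: A=1, T=1, G=7, C=5 → A+T=2, G+C=12
Perfect-match Tm = 2(2) + 4(12) = 4 + 48 = 52°C
Mismatches (positions where the bases are not complementary): 1 (at position 11)
Effective Tm = 52 − 1×4 = 52 − 4 = 48°C

48°C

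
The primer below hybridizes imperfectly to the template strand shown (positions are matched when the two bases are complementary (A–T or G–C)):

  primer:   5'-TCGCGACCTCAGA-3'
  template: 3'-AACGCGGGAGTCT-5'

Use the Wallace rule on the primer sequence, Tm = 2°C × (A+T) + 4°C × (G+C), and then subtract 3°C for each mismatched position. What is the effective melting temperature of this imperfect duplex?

Primer base counts: A=3, T=2, G=3, C=5 → A+T=5, G+C=8
Perfect-match Tm = 2(5) + 4(8) = 10 + 32 = 42°C
Mismatches (positions where the bases are not complementary): 2 (at positions 2, 6)
Effective Tm = 42 − 2×3 = 42 − 6 = 36°C

36°C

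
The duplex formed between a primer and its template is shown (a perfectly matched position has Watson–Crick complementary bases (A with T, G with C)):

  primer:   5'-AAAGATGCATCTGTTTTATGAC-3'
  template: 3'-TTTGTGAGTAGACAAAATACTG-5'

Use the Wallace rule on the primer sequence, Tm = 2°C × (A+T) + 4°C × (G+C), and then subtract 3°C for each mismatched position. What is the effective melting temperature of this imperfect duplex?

49°C

Primer base counts: A=7, T=8, G=4, C=3 → A+T=15, G+C=7
Perfect-match Tm = 2(15) + 4(7) = 30 + 28 = 58°C
Mismatches (positions where the bases are not complementary): 3 (at positions 4, 6, 7)
Effective Tm = 58 − 3×3 = 58 − 9 = 49°C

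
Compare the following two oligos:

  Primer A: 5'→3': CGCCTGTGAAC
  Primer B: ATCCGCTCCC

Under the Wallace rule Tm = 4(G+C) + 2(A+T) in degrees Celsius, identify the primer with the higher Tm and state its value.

Primer A: A+T=4, G+C=7 → Tm = 2(4)+4(7) = 36°C
Primer B: A+T=3, G+C=7 → Tm = 2(3)+4(7) = 34°C
36°C vs 34°C → primer A is higher.

Primer A, 36°C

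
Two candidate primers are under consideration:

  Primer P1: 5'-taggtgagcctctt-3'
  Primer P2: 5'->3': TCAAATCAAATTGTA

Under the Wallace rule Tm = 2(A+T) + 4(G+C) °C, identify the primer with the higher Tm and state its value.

Primer P1, 42°C

Primer P1: A+T=7, G+C=7 → Tm = 2(7)+4(7) = 42°C
Primer P2: A+T=12, G+C=3 → Tm = 2(12)+4(3) = 36°C
42°C vs 36°C → primer P1 is higher.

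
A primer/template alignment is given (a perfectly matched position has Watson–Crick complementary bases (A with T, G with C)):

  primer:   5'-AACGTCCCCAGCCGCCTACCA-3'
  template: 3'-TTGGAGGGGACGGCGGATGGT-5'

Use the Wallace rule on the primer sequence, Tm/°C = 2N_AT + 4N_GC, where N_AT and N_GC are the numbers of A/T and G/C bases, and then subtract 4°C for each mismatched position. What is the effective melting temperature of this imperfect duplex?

62°C

Primer base counts: A=5, T=2, G=3, C=11 → A+T=7, G+C=14
Perfect-match Tm = 2(7) + 4(14) = 14 + 56 = 70°C
Mismatches (positions where the bases are not complementary): 2 (at positions 4, 10)
Effective Tm = 70 − 2×4 = 70 − 8 = 62°C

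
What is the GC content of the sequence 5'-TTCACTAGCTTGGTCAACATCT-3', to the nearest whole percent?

Counting bases: C=6, G=3, A=5, T=8
G+C = 3 + 6 = 9 out of 22 bases
%GC = 9/22 × 100 = 40.91% ≈ 41%

41%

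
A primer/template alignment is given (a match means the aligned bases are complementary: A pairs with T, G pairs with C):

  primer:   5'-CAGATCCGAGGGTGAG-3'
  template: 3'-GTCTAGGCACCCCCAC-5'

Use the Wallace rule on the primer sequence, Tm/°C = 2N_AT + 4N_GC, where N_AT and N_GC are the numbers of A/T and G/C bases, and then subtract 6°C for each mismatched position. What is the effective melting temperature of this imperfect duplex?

Primer base counts: A=4, T=2, G=7, C=3 → A+T=6, G+C=10
Perfect-match Tm = 2(6) + 4(10) = 12 + 40 = 52°C
Mismatches (positions where the bases are not complementary): 3 (at positions 9, 13, 15)
Effective Tm = 52 − 3×6 = 52 − 18 = 34°C

34°C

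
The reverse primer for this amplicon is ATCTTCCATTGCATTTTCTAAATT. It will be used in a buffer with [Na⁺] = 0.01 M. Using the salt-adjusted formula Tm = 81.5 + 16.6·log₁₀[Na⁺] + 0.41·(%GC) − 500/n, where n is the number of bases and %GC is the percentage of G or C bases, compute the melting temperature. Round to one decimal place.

37.7°C

Length n = 24. T=12, A=6, G=1, C=5
G+C = 6, so %GC = 6/24 × 100 = 25%
Salt term: 16.6 × (-2) = -33.2
GC term: 0.41 × 25 = 10.25; length term: −500/24 = −20.833
Tm = 81.5 + (-33.2) + 10.25 − 20.833 = 37.717 → 37.7°C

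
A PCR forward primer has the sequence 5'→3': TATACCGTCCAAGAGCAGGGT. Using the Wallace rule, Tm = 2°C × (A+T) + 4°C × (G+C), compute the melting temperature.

T=4, G=6, A=6, C=5
AT pairs contribute 10, GC pairs contribute 11.
Tm = 2×10 + 4×11 = 64°C

64°C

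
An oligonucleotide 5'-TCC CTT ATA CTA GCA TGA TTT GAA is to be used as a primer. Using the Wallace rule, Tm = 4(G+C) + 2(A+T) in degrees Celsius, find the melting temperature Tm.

64°C

Scanning the sequence gives A=7, C=5, T=9, G=3.
A+T = 16, G+C = 8
Tm = 2(16) + 4(8) = 32 + 32 = 64°C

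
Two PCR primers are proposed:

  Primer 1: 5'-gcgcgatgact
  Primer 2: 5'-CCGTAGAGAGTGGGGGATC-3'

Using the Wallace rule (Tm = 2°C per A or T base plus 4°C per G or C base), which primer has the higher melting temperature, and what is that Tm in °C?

Primer 2, 62°C

Primer 1: A+T=4, G+C=7 → Tm = 2(4)+4(7) = 36°C
Primer 2: A+T=7, G+C=12 → Tm = 2(7)+4(12) = 62°C
36°C vs 62°C → primer 2 is higher.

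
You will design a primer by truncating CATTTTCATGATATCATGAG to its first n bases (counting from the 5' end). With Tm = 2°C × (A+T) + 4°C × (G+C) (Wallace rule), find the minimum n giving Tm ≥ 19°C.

n = 8

First 7 bases: CATTTTC → Tm = 18°C (< 19°C)
First 8 bases: CATTTTCA → Tm = 20°C (≥ 19°C)
Since every base adds ≥2°C, Tm only increases with n, so the threshold is first crossed at n = 8.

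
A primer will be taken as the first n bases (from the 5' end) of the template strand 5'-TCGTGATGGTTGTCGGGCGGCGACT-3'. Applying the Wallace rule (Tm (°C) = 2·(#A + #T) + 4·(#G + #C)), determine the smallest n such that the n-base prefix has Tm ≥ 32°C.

n = 11

First 10 bases: TCGTGATGGT → Tm = 30°C (< 32°C)
First 11 bases: TCGTGATGGTT → Tm = 32°C (≥ 32°C)
Since every base adds ≥2°C, Tm only increases with n, so the threshold is first crossed at n = 11.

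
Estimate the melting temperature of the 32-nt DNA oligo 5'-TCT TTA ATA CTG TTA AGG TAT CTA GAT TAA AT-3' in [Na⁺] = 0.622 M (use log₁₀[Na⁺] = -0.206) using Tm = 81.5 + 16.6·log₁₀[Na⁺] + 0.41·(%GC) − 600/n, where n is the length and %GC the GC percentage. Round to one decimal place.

Length n = 32. A=11, C=3, T=14, G=4
G+C = 7, so %GC = 7/32 × 100 = 21.875%
Salt term: 16.6 × (-0.206) = -3.42
GC term: 0.41 × 21.875 = 8.969; length term: −600/32 = −18.75
Tm = 81.5 + (-3.42) + 8.969 − 18.75 = 68.299 → 68.3°C

68.3°C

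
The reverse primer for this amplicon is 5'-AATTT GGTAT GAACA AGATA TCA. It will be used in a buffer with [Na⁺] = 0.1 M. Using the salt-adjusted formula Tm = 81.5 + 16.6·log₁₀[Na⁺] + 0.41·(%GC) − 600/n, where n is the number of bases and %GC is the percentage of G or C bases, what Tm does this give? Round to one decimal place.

49.5°C

Length n = 23. C=2, A=10, G=4, T=7
G+C = 6, so %GC = 6/23 × 100 = 26.087%
Salt term: 16.6 × (-1) = -16.6
GC term: 0.41 × 26.087 = 10.696; length term: −600/23 = −26.087
Tm = 81.5 + (-16.6) + 10.696 − 26.087 = 49.509 → 49.5°C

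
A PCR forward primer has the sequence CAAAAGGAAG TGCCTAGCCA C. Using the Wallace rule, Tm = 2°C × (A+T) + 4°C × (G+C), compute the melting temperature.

64°C

Counting bases: G=5, T=2, C=6, A=8
A+T = 10, G+C = 11
Tm = 4·11 + 2·10 = 44 + 20 = 64°C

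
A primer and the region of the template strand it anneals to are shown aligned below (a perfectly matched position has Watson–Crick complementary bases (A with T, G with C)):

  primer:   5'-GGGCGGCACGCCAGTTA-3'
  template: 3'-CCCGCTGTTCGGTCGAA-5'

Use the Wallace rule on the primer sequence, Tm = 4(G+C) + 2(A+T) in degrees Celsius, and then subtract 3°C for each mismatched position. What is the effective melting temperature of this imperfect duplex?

Primer base counts: A=3, T=2, G=7, C=5 → A+T=5, G+C=12
Perfect-match Tm = 2(5) + 4(12) = 10 + 48 = 58°C
Mismatches (positions where the bases are not complementary): 4 (at positions 6, 9, 15, 17)
Effective Tm = 58 − 4×3 = 58 − 12 = 46°C

46°C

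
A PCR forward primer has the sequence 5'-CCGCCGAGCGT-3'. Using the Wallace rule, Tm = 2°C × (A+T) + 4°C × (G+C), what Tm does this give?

C=5, T=1, G=4, A=1
A+T = 2, G+C = 9
Tm = 2×2 + 4×9 = 40°C

40°C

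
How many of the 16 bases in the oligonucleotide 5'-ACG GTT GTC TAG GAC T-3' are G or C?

8

Scanning the sequence gives T=5, A=3, C=3, G=5.
Total G or C: 5 + 3 = 8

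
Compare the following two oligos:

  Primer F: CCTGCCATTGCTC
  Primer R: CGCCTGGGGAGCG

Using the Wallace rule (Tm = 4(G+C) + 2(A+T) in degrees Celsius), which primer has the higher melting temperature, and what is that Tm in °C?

Primer F: A+T=5, G+C=8 → Tm = 2(5)+4(8) = 42°C
Primer R: A+T=2, G+C=11 → Tm = 2(2)+4(11) = 48°C
42°C vs 48°C → primer R is higher.

Primer R, 48°C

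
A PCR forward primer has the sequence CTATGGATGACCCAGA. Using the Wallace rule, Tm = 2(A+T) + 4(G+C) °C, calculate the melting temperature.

C=4, A=5, G=4, T=3
So N_AT = 8 and N_GC = 8.
Tm = 2×8 + 4×8 = 48°C

48°C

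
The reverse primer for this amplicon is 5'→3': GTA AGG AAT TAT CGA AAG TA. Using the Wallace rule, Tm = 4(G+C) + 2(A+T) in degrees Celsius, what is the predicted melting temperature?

Scanning the sequence gives A=9, T=5, G=5, C=1.
So N_AT = 14 and N_GC = 6.
Tm = 4·6 + 2·14 = 24 + 28 = 52°C

52°C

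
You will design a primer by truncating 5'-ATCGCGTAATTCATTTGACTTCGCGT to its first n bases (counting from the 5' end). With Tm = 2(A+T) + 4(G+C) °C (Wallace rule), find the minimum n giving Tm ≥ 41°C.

First 15 bases: ATCGCGTAATTCATT → Tm = 40°C (< 41°C)
First 16 bases: ATCGCGTAATTCATTT → Tm = 42°C (≥ 41°C)
Since every base adds ≥2°C, Tm only increases with n, so the threshold is first crossed at n = 16.

n = 16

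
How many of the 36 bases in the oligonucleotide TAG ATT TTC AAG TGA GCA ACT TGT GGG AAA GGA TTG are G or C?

Counting bases: A=11, C=3, T=11, G=11
Total G or C: 11 + 3 = 14

14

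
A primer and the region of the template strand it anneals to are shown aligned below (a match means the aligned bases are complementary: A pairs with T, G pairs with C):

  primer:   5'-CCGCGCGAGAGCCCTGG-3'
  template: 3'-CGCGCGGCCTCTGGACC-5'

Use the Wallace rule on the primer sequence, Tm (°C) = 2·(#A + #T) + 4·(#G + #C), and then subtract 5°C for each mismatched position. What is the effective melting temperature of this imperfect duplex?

Primer base counts: A=2, T=1, G=7, C=7 → A+T=3, G+C=14
Perfect-match Tm = 2(3) + 4(14) = 6 + 56 = 62°C
Mismatches (positions where the bases are not complementary): 4 (at positions 1, 7, 8, 12)
Effective Tm = 62 − 4×5 = 62 − 20 = 42°C

42°C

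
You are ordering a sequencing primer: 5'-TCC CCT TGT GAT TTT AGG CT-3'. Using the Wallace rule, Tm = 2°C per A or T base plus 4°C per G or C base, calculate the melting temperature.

58°C

T=9, C=5, A=2, G=4
So N_AT = 11 and N_GC = 9.
Tm = 4·9 + 2·11 = 36 + 22 = 58°C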